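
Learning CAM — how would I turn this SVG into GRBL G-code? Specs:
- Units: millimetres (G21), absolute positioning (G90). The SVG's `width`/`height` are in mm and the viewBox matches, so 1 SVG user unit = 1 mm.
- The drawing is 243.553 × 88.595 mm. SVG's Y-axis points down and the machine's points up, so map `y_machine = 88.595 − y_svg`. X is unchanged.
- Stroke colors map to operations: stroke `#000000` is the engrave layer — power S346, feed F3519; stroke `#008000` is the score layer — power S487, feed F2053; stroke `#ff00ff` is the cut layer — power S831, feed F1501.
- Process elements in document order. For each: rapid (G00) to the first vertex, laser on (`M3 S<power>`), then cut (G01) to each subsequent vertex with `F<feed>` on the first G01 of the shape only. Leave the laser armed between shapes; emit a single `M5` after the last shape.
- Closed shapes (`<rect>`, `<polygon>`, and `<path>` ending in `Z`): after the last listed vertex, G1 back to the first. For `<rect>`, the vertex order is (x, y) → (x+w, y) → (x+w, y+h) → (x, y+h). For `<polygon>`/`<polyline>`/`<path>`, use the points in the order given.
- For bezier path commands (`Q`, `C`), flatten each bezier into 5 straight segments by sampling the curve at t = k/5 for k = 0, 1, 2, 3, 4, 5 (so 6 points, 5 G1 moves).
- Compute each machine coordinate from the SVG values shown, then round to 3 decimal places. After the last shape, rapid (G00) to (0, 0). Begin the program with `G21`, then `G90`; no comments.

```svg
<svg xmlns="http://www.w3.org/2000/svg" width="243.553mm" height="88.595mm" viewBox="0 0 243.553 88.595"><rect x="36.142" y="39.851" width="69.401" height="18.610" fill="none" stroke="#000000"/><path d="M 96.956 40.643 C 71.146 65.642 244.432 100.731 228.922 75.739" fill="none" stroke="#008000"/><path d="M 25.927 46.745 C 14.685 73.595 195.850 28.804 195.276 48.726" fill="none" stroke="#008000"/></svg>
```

viewBox `0 0 243.553 88.595` with mm width/height → 1 unit = 1 mm. Flip: y_m = 88.595 − y_svg.

**Shape 1** — `<rect>` rectangle, stroke `#000000` → engrave (S346, F3519). Machine vertices: (36.142,48.744) → (105.543,48.744) → (105.543,30.134) → (36.142,30.134) → (36.142,48.744). Closed: final G1 returns to the first vertex.

**Shape 2** — `<path>` cubic bezier, stroke `#008000` → score (S487, F2053). Control points (SVG): P0=(96.956,40.643), P1=(71.146,65.642), P2=(244.432,100.731), P3=(228.922,75.739); sampled at t=k/5. Machine vertices: (96.956,47.952) → (102.258,32.303) → (136.725,17.601) → (181.737,7.214) → (218.676,4.509) → (228.922,12.856). Open path.

**Shape 3** — `<path>` cubic bezier, stroke `#008000` → score (S487, F2053). Control points (SVG): P0=(25.927,46.745), P1=(14.685,73.595), P2=(195.850,28.804), P3=(195.276,48.726); sampled at t=k/5. Machine vertices: (25.927,41.850) → (39.277,33.246) → (80.847,35.291) → (132.675,41.440) → (176.805,45.147) → (195.276,39.869). Open path.

G21
G90
G00 X36.142 Y48.744
M3 S346
G01 X105.543 Y48.744 F3519
G01 X105.543 Y30.134
G01 X36.142 Y30.134
G01 X36.142 Y48.744
G00 X96.956 Y47.952
M3 S487
G01 X102.258 Y32.303 F2053
G01 X136.725 Y17.601
G01 X181.737 Y7.214
G01 X218.676 Y4.509
G01 X228.922 Y12.856
G00 X25.927 Y41.850
M3 S487
G01 X39.277 Y33.246 F2053
G01 X80.847 Y35.291
G01 X132.675 Y41.440
G01 X176.805 Y45.147
G01 X195.276 Y39.869
M5
G00 X0.000 Y0.000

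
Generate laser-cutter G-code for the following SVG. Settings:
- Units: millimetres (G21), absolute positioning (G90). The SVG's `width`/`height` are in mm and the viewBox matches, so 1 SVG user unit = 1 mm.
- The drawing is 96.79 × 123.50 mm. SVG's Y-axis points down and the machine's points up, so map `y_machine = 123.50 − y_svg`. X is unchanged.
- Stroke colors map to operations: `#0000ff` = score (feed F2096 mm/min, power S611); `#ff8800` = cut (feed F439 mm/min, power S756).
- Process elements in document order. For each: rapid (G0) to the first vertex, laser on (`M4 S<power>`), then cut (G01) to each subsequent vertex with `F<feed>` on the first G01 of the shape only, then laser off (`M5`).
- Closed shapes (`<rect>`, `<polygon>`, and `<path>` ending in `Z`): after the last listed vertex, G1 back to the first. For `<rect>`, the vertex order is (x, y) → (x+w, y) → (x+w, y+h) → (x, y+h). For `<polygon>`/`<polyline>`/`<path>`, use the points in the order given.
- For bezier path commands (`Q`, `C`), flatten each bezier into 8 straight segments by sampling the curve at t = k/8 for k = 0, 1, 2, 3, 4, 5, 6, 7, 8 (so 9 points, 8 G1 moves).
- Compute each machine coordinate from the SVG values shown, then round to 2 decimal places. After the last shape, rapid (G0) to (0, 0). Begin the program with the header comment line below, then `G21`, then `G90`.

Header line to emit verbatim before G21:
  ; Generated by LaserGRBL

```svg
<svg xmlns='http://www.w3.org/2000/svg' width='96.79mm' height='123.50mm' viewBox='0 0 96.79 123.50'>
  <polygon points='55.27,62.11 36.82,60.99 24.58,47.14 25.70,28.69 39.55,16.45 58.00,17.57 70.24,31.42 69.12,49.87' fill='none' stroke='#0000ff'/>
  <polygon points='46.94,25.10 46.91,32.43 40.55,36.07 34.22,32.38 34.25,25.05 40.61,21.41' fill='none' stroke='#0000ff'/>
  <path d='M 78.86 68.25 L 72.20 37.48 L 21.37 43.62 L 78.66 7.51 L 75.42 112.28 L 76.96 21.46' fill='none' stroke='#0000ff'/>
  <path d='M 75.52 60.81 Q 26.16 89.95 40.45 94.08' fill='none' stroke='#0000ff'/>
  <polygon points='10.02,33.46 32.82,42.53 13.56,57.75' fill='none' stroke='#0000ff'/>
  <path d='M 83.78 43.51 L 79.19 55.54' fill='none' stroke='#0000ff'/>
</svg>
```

Since the viewBox matches the mm dimensions, user units are millimetres directly. The only transform is the Y-flip y_m = 123.50 − y_svg.

Shape 1 is a regular polygon drawn with `<polygon>`. Its stroke #0000ff means score at S611, F2096. After flipping Y the toolpath is (55.27,61.39) → (36.82,62.51) → (24.58,76.36) → (25.70,94.81) → (39.55,107.05) → (58.00,105.93) → (70.24,92.08) → (69.12,73.63) → (55.27,61.39), returning to the start.

Shape 2 is a regular polygon drawn with `<polygon>`. Its stroke #0000ff means score at S611, F2096. After flipping Y the toolpath is (46.94,98.40) → (46.91,91.07) → (40.55,87.43) → (34.22,91.12) → (34.25,98.45) → (40.61,102.09) → (46.94,98.40), returning to the start.

Shape 3 is a open polyline drawn with `<path>`. Its stroke #0000ff means score at S611, F2096. After flipping Y the toolpath is (78.86,55.25) → (72.20,86.02) → (21.37,79.88) → (78.66,115.99) → (75.42,11.22) → (76.96,102.04).

Shape 4 is a quadratic bezier drawn with `<path>`. Its stroke #0000ff means score at S611, F2096. After flipping Y the toolpath is (75.52,62.69) → (64.17,55.80) → (54.82,49.68) → (47.45,44.35) → (42.07,39.80) → (38.68,36.03) → (37.28,33.05) → (37.87,30.84) → (40.45,29.42).

Shape 5 is a regular polygon drawn with `<polygon>`. Its stroke #0000ff means score at S611, F2096. After flipping Y the toolpath is (10.02,90.04) → (32.82,80.97) → (13.56,65.75) → (10.02,90.04), returning to the start.

Shape 6 is a line segment drawn with `<path>`. Its stroke #0000ff means score at S611, F2096. After flipping Y the toolpath is (83.78,79.99) → (79.19,67.96).

; Generated by LaserGRBL
G21
G90
G0 X55.27 Y61.39
M4 S611
G01 X36.82 Y62.51 F2096
G01 X24.58 Y76.36
G01 X25.70 Y94.81
G01 X39.55 Y107.05
G01 X58.00 Y105.93
G01 X70.24 Y92.08
G01 X69.12 Y73.63
G01 X55.27 Y61.39
M5
G0 X46.94 Y98.40
M4 S611
G01 X46.91 Y91.07 F2096
G01 X40.55 Y87.43
G01 X34.22 Y91.12
G01 X34.25 Y98.45
G01 X40.61 Y102.09
G01 X46.94 Y98.40
M5
G0 X78.86 Y55.25
M4 S611
G01 X72.20 Y86.02 F2096
G01 X21.37 Y79.88
G01 X78.66 Y115.99
G01 X75.42 Y11.22
G01 X76.96 Y102.04
M5
G0 X75.52 Y62.69
M4 S611
G01 X64.17 Y55.80 F2096
G01 X54.82 Y49.68
G01 X47.45 Y44.35
G01 X42.07 Y39.80
G01 X38.68 Y36.03
G01 X37.28 Y33.05
G01 X37.87 Y30.84
G01 X40.45 Y29.42
M5
G0 X10.02 Y90.04
M4 S611
G01 X32.82 Y80.97 F2096
G01 X13.56 Y65.75
G01 X10.02 Y90.04
M5
G0 X83.78 Y79.99
M4 S611
G01 X79.19 Y67.96 F2096
M5
G0 X0.00 Y0.00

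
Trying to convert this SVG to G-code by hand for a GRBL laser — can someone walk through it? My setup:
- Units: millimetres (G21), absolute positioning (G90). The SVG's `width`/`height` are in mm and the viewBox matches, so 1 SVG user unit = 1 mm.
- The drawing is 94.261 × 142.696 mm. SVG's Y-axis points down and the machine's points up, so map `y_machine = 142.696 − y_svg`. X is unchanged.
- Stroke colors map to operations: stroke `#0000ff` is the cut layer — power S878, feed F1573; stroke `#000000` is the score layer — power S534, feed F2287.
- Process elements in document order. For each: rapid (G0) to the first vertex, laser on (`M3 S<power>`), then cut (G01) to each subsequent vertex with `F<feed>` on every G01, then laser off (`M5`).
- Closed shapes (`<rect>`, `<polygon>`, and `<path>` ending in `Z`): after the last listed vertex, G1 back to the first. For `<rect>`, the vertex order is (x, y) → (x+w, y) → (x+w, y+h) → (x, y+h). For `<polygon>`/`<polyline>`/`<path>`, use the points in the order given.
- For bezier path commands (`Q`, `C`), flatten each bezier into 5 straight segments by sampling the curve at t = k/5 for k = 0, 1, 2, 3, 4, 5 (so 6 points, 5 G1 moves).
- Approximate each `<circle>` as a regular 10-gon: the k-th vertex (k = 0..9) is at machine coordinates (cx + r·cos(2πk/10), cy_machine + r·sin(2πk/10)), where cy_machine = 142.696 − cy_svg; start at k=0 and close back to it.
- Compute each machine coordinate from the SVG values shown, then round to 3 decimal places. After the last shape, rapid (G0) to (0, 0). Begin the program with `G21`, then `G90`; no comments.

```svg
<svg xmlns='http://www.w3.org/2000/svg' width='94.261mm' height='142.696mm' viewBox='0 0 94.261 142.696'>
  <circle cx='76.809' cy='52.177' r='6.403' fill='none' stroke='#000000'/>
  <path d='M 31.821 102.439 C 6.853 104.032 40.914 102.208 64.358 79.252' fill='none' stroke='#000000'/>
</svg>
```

G21
G90
G0 X83.212 Y90.519
M3 S534
G01 X81.989 Y94.283 F2287
G01 X78.788 Y96.609 F2287
G01 X74.830 Y96.609 F2287
G01 X71.629 Y94.283 F2287
G01 X70.406 Y90.519 F2287
G01 X71.629 Y86.755 F2287
G01 X74.830 Y84.429 F2287
G01 X78.788 Y84.429 F2287
G01 X81.989 Y86.755 F2287
G01 X83.212 Y90.519 F2287
M5
G0 X31.821 Y40.257
M3 S534
G01 X23.367 Y39.853 F2287
G01 X25.736 Y41.119 F2287
G01 X35.586 Y44.906 F2287
G01 X49.575 Y52.065 F2287
G01 X64.358 Y63.444 F2287
M5
G0 X0.000 Y0.000

1 u = 1 mm; y_m = 142.696 − y.

[1] `<circle>` circle, #000000→score S534 F2287: (83.212,90.519) → (81.989,94.283) → (78.788,96.609) → (74.830,96.609) → (71.629,94.283) → (70.406,90.519) → (71.629,86.755) → (74.830,84.429) → (78.788,84.429) → (81.989,86.755) → (83.212,90.519) (closed)

[2] `<path>` cubic bezier, #000000→score S534 F2287: (31.821,40.257) → (23.367,39.853) → (25.736,41.119) → (35.586,44.906) → (49.575,52.065) → (64.358,63.444)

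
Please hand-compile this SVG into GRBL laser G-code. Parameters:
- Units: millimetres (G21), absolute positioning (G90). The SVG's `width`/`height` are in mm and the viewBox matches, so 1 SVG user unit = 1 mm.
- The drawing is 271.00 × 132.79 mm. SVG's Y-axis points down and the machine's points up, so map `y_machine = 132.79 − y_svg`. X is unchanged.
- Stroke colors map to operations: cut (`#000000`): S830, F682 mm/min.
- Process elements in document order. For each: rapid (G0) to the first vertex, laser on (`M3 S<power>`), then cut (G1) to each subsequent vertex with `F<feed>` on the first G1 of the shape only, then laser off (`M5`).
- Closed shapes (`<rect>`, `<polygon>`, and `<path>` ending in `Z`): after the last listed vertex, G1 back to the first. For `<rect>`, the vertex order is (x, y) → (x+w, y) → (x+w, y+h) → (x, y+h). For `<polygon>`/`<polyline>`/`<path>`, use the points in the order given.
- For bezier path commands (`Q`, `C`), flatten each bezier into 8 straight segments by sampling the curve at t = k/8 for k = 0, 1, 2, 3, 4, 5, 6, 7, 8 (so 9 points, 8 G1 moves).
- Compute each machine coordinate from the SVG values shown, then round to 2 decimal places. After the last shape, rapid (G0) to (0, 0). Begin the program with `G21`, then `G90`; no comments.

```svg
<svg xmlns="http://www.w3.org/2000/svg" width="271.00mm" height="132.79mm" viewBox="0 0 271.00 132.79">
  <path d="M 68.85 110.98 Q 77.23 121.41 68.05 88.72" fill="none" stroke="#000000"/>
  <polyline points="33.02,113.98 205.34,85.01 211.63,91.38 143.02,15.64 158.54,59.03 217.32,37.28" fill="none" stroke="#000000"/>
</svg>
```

1 u = 1 mm; y_m = 132.79 − y.

[1] `<path>` quadratic bezier, #000000→cut S830 F682: (68.85,21.81) → (70.67,19.88) → (71.94,19.29) → (72.67,20.05) → (72.84,22.16) → (72.47,25.62) → (71.54,30.42) → (70.07,36.57) → (68.05,44.07)

[2] `<polyline>` open polyline, #000000→cut S830 F682: (33.02,18.81) → (205.34,47.78) → (211.63,41.41) → (143.02,117.15) → (158.54,73.76) → (217.32,95.51)

G21
G90
G0 X68.85 Y21.81
M3 S830
G1 X70.67 Y19.88 F682
G1 X71.94 Y19.29
G1 X72.67 Y20.05
G1 X72.84 Y22.16
G1 X72.47 Y25.62
G1 X71.54 Y30.42
G1 X70.07 Y36.57
G1 X68.05 Y44.07
M5
G0 X33.02 Y18.81
M3 S830
G1 X205.34 Y47.78 F682
G1 X211.63 Y41.41
G1 X143.02 Y117.15
G1 X158.54 Y73.76
G1 X217.32 Y95.51
M5
G0 X0.00 Y0.00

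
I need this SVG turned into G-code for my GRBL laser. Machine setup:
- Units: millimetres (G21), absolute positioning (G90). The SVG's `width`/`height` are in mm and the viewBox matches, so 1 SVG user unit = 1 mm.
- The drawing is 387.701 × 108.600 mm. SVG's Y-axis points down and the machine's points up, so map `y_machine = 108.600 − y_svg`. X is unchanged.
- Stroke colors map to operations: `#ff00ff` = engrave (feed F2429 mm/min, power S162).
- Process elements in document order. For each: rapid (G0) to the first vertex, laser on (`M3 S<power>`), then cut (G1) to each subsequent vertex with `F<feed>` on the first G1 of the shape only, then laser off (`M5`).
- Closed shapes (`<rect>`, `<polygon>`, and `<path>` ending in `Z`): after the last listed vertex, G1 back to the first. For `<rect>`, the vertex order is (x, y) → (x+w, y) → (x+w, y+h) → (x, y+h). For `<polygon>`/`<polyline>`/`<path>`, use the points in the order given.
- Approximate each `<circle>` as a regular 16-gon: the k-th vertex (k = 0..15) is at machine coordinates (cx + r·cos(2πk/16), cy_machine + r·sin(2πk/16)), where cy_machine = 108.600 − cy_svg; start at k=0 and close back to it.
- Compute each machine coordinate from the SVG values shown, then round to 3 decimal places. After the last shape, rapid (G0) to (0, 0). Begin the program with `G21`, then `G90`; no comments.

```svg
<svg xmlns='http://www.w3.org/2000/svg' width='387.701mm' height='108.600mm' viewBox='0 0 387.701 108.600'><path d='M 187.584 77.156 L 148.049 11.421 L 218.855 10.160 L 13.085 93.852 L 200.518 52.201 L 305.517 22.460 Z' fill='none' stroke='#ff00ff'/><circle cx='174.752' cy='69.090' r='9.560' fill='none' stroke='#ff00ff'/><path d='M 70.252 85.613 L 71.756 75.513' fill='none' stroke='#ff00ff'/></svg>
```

1 u = 1 mm; y_m = 108.600 − y.

[1] `<path>` closed polygon, #ff00ff→engrave S162 F2429: (187.584,31.444) → (148.049,97.179) → (218.855,98.440) → (13.085,14.748) → (200.518,56.399) → (305.517,86.140) → (187.584,31.444) (closed)

[2] `<circle>` circle, #ff00ff→engrave S162 F2429: (184.312,39.510) → (183.584,43.168) → (181.512,46.270) → (178.410,48.342) → (174.752,49.070) → (171.094,48.342) → (167.992,46.270) → (165.920,43.168) → (165.192,39.510) → (165.920,35.852) → (167.992,32.750) → (171.094,30.678) → (174.752,29.950) → (178.410,30.678) → (181.512,32.750) → (183.584,35.852) → (184.312,39.510) (closed)

[3] `<path>` line segment, #ff00ff→engrave S162 F2429: (70.252,22.987) → (71.756,33.087)

G21
G90
G0 X187.584 Y31.444
M3 S162
G1 X148.049 Y97.179 F2429
G1 X218.855 Y98.440
G1 X13.085 Y14.748
G1 X200.518 Y56.399
G1 X305.517 Y86.140
G1 X187.584 Y31.444
M5
G0 X184.312 Y39.510
M3 S162
G1 X183.584 Y43.168 F2429
G1 X181.512 Y46.270
G1 X178.410 Y48.342
G1 X174.752 Y49.070
G1 X171.094 Y48.342
G1 X167.992 Y46.270
G1 X165.920 Y43.168
G1 X165.192 Y39.510
G1 X165.920 Y35.852
G1 X167.992 Y32.750
G1 X171.094 Y30.678
G1 X174.752 Y29.950
G1 X178.410 Y30.678
G1 X181.512 Y32.750
G1 X183.584 Y35.852
G1 X184.312 Y39.510
M5
G0 X70.252 Y22.987
M3 S162
G1 X71.756 Y33.087 F2429
M5
G0 X0.000 Y0.000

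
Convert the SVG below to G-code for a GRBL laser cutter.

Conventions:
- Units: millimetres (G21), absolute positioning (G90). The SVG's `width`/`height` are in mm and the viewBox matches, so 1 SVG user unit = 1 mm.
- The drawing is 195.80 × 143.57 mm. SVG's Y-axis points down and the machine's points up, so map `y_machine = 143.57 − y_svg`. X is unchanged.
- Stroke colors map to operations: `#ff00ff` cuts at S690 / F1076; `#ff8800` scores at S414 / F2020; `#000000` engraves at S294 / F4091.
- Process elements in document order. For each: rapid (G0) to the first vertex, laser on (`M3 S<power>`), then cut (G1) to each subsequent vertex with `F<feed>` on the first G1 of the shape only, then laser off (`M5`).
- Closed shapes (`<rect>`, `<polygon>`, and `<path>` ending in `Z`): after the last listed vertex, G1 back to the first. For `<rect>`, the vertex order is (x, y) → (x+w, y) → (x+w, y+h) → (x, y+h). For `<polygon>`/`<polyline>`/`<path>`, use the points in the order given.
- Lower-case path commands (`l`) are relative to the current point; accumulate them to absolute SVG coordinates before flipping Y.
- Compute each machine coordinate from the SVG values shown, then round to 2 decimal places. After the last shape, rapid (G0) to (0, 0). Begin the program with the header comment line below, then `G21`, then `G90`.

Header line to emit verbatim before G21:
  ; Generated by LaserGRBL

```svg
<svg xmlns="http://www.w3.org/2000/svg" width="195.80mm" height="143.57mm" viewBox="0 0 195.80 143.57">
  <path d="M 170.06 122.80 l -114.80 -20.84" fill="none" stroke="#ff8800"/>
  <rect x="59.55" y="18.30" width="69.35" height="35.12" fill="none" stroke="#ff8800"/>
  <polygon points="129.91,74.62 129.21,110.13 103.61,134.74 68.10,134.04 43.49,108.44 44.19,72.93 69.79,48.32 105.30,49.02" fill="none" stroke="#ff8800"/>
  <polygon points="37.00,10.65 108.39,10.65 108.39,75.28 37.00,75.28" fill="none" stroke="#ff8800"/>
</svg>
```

; Generated by LaserGRBL
G21
G90
G0 X170.06 Y20.77
M3 S414
G1 X55.26 Y41.61 F2020
M5
G0 X59.55 Y125.27
M3 S414
G1 X128.90 Y125.27 F2020
G1 X128.90 Y90.15
G1 X59.55 Y90.15
G1 X59.55 Y125.27
M5
G0 X129.91 Y68.95
M3 S414
G1 X129.21 Y33.44 F2020
G1 X103.61 Y8.83
G1 X68.10 Y9.53
G1 X43.49 Y35.13
G1 X44.19 Y70.64
G1 X69.79 Y95.25
G1 X105.30 Y94.55
G1 X129.91 Y68.95
M5
G0 X37.00 Y132.92
M3 S414
G1 X108.39 Y132.92 F2020
G1 X108.39 Y68.29
G1 X37.00 Y68.29
G1 X37.00 Y132.92
M5
G0 X0.00 Y0.00

Since the viewBox matches the mm dimensions, user units are millimetres directly. The only transform is the Y-flip y_m = 143.57 − y_svg.

Shape 1 is a line segment drawn with `<path>`. Its stroke #ff8800 means score at S414, F2020. After flipping Y the toolpath is (170.06,20.77) → (55.26,41.61).

Shape 2 is a rectangle drawn with `<rect>`. Its stroke #ff8800 means score at S414, F2020. After flipping Y the toolpath is (59.55,125.27) → (128.90,125.27) → (128.90,90.15) → (59.55,90.15) → (59.55,125.27), returning to the start.

Shape 3 is a regular polygon drawn with `<polygon>`. Its stroke #ff8800 means score at S414, F2020. After flipping Y the toolpath is (129.91,68.95) → (129.21,33.44) → (103.61,8.83) → (68.10,9.53) → (43.49,35.13) → (44.19,70.64) → (69.79,95.25) → (105.30,94.55) → (129.91,68.95), returning to the start.

Shape 4 is a rectangle drawn with `<polygon>`. Its stroke #ff8800 means score at S414, F2020. After flipping Y the toolpath is (37.00,132.92) → (108.39,132.92) → (108.39,68.29) → (37.00,68.29) → (37.00,132.92), returning to the start.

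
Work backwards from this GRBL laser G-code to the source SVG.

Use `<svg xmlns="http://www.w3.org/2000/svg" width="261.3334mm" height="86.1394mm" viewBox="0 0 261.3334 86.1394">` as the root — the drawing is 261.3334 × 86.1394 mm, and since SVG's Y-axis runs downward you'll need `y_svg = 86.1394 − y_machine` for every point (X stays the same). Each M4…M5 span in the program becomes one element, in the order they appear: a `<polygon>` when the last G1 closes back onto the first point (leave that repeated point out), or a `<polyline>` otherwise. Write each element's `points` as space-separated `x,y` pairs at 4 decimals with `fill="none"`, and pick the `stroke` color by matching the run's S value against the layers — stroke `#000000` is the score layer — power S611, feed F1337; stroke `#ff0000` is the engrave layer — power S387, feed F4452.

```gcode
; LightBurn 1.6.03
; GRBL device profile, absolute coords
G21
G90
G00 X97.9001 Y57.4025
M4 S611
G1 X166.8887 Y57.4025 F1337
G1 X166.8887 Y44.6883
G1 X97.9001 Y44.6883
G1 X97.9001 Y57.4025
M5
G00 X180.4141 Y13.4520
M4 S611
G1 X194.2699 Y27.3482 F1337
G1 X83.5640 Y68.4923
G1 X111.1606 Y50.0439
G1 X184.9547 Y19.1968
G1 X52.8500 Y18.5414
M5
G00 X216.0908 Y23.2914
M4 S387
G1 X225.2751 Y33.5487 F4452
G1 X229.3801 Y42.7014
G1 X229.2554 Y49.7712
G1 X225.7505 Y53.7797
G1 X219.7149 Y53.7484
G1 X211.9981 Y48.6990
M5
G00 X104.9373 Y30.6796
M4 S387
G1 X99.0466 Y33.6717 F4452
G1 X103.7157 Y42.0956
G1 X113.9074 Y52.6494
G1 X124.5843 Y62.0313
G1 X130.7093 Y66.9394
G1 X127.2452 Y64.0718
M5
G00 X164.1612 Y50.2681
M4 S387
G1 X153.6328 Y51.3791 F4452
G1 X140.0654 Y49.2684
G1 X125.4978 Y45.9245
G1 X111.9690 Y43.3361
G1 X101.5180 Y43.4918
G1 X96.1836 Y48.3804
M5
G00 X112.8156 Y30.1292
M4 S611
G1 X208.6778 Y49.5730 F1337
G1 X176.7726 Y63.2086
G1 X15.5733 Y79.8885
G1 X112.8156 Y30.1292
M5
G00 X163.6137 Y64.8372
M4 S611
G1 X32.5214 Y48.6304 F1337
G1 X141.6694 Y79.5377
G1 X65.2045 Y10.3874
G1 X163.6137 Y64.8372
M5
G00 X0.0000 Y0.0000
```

<svg xmlns="http://www.w3.org/2000/svg" width="261.3334mm" height="86.1394mm" viewBox="0 0 261.3334 86.1394">
  <polygon points="97.9001,28.7369 166.8887,28.7369 166.8887,41.4511 97.9001,41.4511" fill="none" stroke="#000000"/>
  <polyline points="180.4141,72.6874 194.2699,58.7912 83.5640,17.6471 111.1606,36.0955 184.9547,66.9426 52.8500,67.5980" fill="none" stroke="#000000"/>
  <polyline points="216.0908,62.8480 225.2751,52.5907 229.3801,43.4380 229.2554,36.3682 225.7505,32.3597 219.7149,32.3910 211.9981,37.4404" fill="none" stroke="#ff0000"/>
  <polyline points="104.9373,55.4598 99.0466,52.4677 103.7157,44.0438 113.9074,33.4900 124.5843,24.1081 130.7093,19.2000 127.2452,22.0676" fill="none" stroke="#ff0000"/>
  <polyline points="164.1612,35.8713 153.6328,34.7603 140.0654,36.8710 125.4978,40.2149 111.9690,42.8033 101.5180,42.6476 96.1836,37.7590" fill="none" stroke="#ff0000"/>
  <polygon points="112.8156,56.0102 208.6778,36.5664 176.7726,22.9308 15.5733,6.2509" fill="none" stroke="#000000"/>
  <polygon points="163.6137,21.3022 32.5214,37.5090 141.6694,6.6017 65.2045,75.7520" fill="none" stroke="#000000"/>
</svg>

y_svg = 86.1394 − y_m.

[1] S611→`#000000` (score); closed run; points: 97.9001,28.7369 166.8887,28.7369 166.8887,41.4511 97.9001,41.4511

[2] S611→`#000000` (score); open run; points: 180.4141,72.6874 194.2699,58.7912 83.5640,17.6471 111.1606,36.0955 184.9547,66.9426 52.8500,67.5980

[3] S387→`#ff0000` (engrave); open run; points: 216.0908,62.8480 225.2751,52.5907 229.3801,43.4380 229.2554,36.3682 225.7505,32.3597 219.7149,32.3910 211.9981,37.4404

[4] S387→`#ff0000` (engrave); open run; points: 104.9373,55.4598 99.0466,52.4677 103.7157,44.0438 113.9074,33.4900 124.5843,24.1081 130.7093,19.2000 127.2452,22.0676

[5] S387→`#ff0000` (engrave); open run; points: 164.1612,35.8713 153.6328,34.7603 140.0654,36.8710 125.4978,40.2149 111.9690,42.8033 101.5180,42.6476 96.1836,37.7590

[6] S611→`#000000` (score); closed run; points: 112.8156,56.0102 208.6778,36.5664 176.7726,22.9308 15.5733,6.2509

[7] S611→`#000000` (score); closed run; points: 163.6137,21.3022 32.5214,37.5090 141.6694,6.6017 65.2045,75.7520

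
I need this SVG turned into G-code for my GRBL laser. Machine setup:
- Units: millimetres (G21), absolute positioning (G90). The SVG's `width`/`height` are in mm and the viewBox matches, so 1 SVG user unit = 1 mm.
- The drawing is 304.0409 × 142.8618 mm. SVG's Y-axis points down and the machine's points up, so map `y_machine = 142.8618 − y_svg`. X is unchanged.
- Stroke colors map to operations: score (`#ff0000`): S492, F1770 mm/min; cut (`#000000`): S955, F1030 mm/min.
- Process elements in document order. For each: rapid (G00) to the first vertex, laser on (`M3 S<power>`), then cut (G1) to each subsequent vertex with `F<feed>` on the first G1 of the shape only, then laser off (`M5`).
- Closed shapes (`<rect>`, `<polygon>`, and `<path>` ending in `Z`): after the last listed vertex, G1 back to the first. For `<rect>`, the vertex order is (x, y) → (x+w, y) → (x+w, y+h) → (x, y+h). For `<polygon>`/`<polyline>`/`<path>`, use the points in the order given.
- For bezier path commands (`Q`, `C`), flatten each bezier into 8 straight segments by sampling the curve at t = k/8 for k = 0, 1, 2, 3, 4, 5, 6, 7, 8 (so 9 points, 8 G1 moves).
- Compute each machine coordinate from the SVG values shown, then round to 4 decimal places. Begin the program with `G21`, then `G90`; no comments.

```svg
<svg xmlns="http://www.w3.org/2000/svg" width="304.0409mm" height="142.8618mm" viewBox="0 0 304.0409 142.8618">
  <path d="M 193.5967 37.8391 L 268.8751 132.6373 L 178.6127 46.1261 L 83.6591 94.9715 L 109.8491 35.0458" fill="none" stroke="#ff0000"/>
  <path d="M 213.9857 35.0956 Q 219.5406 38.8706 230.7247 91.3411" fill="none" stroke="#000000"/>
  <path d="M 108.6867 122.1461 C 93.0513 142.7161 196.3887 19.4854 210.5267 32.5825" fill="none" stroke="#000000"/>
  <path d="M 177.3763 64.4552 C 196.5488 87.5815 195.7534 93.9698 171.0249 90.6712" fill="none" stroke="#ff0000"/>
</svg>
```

viewBox `0 0 304.0409 142.8618` with mm width/height → 1 unit = 1 mm. Flip: y_m = 142.8618 − y_svg.

**Shape 1** — `<path>` open polyline, stroke `#ff0000` → score (S492, F1770). Machine vertices: (193.5967,105.0227) → (268.8751,10.2245) → (178.6127,96.7357) → (83.6591,47.8903) → (109.8491,107.8160). Open path.

**Shape 2** — `<path>` quadratic bezier, stroke `#000000` → cut (S955, F1030). Control points (SVG): P0=(213.9857,35.0956), P1=(219.5406,38.8706), P2=(230.7247,91.3411); sampled at t=k/8. Machine vertices: (213.9857,107.7662) → (215.4624,106.0616) → (217.1150,102.8352) → (218.9435,98.0871) → (220.9479,91.8173) → (223.1282,84.0258) → (225.4845,74.7125) → (228.0166,63.8775) → (230.7247,51.5207). Open path.

**Shape 3** — `<path>` cubic bezier, stroke `#000000` → cut (S955, F1030). Control points (SVG): P0=(108.6867,122.1461), P1=(93.0513,142.7161), P2=(196.3887,19.4854), P3=(210.5267,32.5825); sampled at t=k/8. Machine vertices: (108.6867,20.7157) → (107.9937,19.1955) → (116.0149,27.8738) → (130.3107,43.4680) → (148.4417,62.6952) → (167.9683,82.2726) → (186.4510,98.9177) → (201.4503,109.3475) → (210.5267,110.2793). Open path.

**Shape 4** — `<path>` cubic bezier, stroke `#ff0000` → score (S492, F1770). Control points (SVG): P0=(177.3763,64.4552), P1=(196.5488,87.5815), P2=(195.7534,93.9698), P3=(171.0249,90.6712); sampled at t=k/8. Machine vertices: (177.3763,78.4066) → (183.6222,70.5051) → (187.9497,64.0901) → (190.3123,59.0790) → (190.6635,55.3893) → (188.9568,52.9382) → (185.1458,51.6431) → (179.1840,51.4215) → (171.0249,52.1906). Open path.

G21
G90
G00 X193.5967 Y105.0227
M3 S492
G1 X268.8751 Y10.2245 F1770
G1 X178.6127 Y96.7357
G1 X83.6591 Y47.8903
G1 X109.8491 Y107.8160
M5
G00 X213.9857 Y107.7662
M3 S955
G1 X215.4624 Y106.0616 F1030
G1 X217.1150 Y102.8352
G1 X218.9435 Y98.0871
G1 X220.9479 Y91.8173
G1 X223.1282 Y84.0258
G1 X225.4845 Y74.7125
G1 X228.0166 Y63.8775
G1 X230.7247 Y51.5207
M5
G00 X108.6867 Y20.7157
M3 S955
G1 X107.9937 Y19.1955 F1030
G1 X116.0149 Y27.8738
G1 X130.3107 Y43.4680
G1 X148.4417 Y62.6952
G1 X167.9683 Y82.2726
G1 X186.4510 Y98.9177
G1 X201.4503 Y109.3475
G1 X210.5267 Y110.2793
M5
G00 X177.3763 Y78.4066
M3 S492
G1 X183.6222 Y70.5051 F1770
G1 X187.9497 Y64.0901
G1 X190.3123 Y59.0790
G1 X190.6635 Y55.3893
G1 X188.9568 Y52.9382
G1 X185.1458 Y51.6431
G1 X179.1840 Y51.4215
G1 X171.0249 Y52.1906
M5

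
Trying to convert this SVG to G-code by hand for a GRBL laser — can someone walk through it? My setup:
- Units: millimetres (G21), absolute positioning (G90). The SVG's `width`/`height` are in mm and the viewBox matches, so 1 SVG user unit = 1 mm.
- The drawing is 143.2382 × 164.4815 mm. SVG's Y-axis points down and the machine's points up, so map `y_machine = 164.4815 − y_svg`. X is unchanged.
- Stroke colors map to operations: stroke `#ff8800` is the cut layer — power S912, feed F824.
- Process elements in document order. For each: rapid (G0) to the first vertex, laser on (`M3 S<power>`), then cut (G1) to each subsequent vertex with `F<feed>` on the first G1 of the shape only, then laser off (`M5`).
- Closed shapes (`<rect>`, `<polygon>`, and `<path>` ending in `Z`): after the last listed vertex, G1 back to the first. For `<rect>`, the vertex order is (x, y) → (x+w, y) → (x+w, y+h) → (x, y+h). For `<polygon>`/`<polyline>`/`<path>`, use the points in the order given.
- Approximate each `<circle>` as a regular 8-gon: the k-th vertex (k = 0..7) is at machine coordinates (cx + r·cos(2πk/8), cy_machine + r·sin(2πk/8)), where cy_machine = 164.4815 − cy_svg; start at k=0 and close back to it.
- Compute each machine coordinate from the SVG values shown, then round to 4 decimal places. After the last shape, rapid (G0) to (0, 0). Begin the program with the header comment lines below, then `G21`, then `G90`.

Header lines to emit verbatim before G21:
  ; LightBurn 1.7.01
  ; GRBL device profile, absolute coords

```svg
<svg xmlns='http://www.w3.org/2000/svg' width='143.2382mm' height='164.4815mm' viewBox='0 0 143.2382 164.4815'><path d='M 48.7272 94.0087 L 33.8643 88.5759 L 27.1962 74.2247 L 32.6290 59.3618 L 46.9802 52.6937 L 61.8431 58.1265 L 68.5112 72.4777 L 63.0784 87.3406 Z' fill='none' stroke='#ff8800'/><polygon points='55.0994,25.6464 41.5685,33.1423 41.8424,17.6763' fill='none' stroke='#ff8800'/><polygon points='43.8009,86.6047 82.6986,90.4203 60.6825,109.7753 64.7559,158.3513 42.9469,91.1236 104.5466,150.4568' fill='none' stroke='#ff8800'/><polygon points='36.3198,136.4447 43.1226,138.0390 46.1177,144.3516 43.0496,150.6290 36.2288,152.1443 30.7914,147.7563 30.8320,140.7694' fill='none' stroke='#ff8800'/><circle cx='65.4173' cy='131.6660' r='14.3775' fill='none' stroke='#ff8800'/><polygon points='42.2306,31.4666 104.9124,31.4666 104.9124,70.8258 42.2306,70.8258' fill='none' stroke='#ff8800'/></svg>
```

1 u = 1 mm; y_m = 164.4815 − y.

[1] `<path>` regular polygon, #ff8800→cut S912 F824: (48.7272,70.4728) → (33.8643,75.9056) → (27.1962,90.2568) → (32.6290,105.1197) → (46.9802,111.7878) → (61.8431,106.3550) → (68.5112,92.0038) → (63.0784,77.1409) → (48.7272,70.4728) (closed)

[2] `<polygon>` regular polygon, #ff8800→cut S912 F824: (55.0994,138.8351) → (41.5685,131.3392) → (41.8424,146.8052) → (55.0994,138.8351) (closed)

[3] `<polygon>` closed polygon, #ff8800→cut S912 F824: (43.8009,77.8768) → (82.6986,74.0612) → (60.6825,54.7062) → (64.7559,6.1302) → (42.9469,73.3579) → (104.5466,14.0247) → (43.8009,77.8768) (closed)

[4] `<polygon>` regular polygon, #ff8800→cut S912 F824: (36.3198,28.0368) → (43.1226,26.4425) → (46.1177,20.1299) → (43.0496,13.8525) → (36.2288,12.3372) → (30.7914,16.7252) → (30.8320,23.7121) → (36.3198,28.0368) (closed)

[5] `<circle>` circle, #ff8800→cut S912 F824: (79.7948,32.8155) → (75.5837,42.9819) → (65.4173,47.1930) → (55.2509,42.9819) → (51.0398,32.8155) → (55.2509,22.6491) → (65.4173,18.4380) → (75.5837,22.6491) → (79.7948,32.8155) (closed)

[6] `<polygon>` rectangle, #ff8800→cut S912 F824: (42.2306,133.0149) → (104.9124,133.0149) → (104.9124,93.6557) → (42.2306,93.6557) → (42.2306,133.0149) (closed)

; LightBurn 1.7.01
; GRBL device profile, absolute coords
G21
G90
G0 X48.7272 Y70.4728
M3 S912
G1 X33.8643 Y75.9056 F824
G1 X27.1962 Y90.2568
G1 X32.6290 Y105.1197
G1 X46.9802 Y111.7878
G1 X61.8431 Y106.3550
G1 X68.5112 Y92.0038
G1 X63.0784 Y77.1409
G1 X48.7272 Y70.4728
M5
G0 X55.0994 Y138.8351
M3 S912
G1 X41.5685 Y131.3392 F824
G1 X41.8424 Y146.8052
G1 X55.0994 Y138.8351
M5
G0 X43.8009 Y77.8768
M3 S912
G1 X82.6986 Y74.0612 F824
G1 X60.6825 Y54.7062
G1 X64.7559 Y6.1302
G1 X42.9469 Y73.3579
G1 X104.5466 Y14.0247
G1 X43.8009 Y77.8768
M5
G0 X36.3198 Y28.0368
M3 S912
G1 X43.1226 Y26.4425 F824
G1 X46.1177 Y20.1299
G1 X43.0496 Y13.8525
G1 X36.2288 Y12.3372
G1 X30.7914 Y16.7252
G1 X30.8320 Y23.7121
G1 X36.3198 Y28.0368
M5
G0 X79.7948 Y32.8155
M3 S912
G1 X75.5837 Y42.9819 F824
G1 X65.4173 Y47.1930
G1 X55.2509 Y42.9819
G1 X51.0398 Y32.8155
G1 X55.2509 Y22.6491
G1 X65.4173 Y18.4380
G1 X75.5837 Y22.6491
G1 X79.7948 Y32.8155
M5
G0 X42.2306 Y133.0149
M3 S912
G1 X104.9124 Y133.0149 F824
G1 X104.9124 Y93.6557
G1 X42.2306 Y93.6557
G1 X42.2306 Y133.0149
M5
G0 X0.0000 Y0.0000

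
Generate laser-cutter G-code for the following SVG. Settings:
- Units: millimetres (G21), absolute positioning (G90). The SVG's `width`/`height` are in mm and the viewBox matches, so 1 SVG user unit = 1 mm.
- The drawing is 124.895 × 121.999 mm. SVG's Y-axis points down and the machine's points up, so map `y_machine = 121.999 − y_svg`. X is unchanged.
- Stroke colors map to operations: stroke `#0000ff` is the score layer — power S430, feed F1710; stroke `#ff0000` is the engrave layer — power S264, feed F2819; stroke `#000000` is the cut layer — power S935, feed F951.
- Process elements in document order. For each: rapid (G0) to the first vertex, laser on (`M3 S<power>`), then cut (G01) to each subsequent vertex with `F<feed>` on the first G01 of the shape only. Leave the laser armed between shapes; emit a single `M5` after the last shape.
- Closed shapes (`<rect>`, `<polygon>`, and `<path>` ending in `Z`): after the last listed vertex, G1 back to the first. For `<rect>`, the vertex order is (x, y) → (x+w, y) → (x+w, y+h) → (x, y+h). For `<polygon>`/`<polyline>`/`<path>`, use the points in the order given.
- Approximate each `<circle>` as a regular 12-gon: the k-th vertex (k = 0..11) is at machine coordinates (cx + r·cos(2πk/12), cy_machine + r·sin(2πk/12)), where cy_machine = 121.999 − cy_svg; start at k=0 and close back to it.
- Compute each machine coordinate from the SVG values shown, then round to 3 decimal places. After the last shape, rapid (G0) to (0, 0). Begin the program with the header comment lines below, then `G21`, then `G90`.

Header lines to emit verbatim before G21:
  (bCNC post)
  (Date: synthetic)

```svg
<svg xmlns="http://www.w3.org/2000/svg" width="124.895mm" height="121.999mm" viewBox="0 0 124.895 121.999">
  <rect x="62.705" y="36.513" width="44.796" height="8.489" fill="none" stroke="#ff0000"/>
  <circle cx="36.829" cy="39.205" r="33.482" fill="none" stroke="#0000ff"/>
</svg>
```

(bCNC post)
(Date: synthetic)
G21
G90
G0 X62.705 Y85.486
M3 S264
G01 X107.501 Y85.486 F2819
G01 X107.501 Y76.997
G01 X62.705 Y76.997
G01 X62.705 Y85.486
G0 X70.311 Y82.794
M3 S430
G01 X65.825 Y99.535 F1710
G01 X53.570 Y111.790
G01 X36.829 Y116.276
G01 X20.088 Y111.790
G01 X7.833 Y99.535
G01 X3.347 Y82.794
G01 X7.833 Y66.053
G01 X20.088 Y53.798
G01 X36.829 Y49.312
G01 X53.570 Y53.798
G01 X65.825 Y66.053
G01 X70.311 Y82.794
M5
G0 X0.000 Y0.000

Since the viewBox matches the mm dimensions, user units are millimetres directly. The only transform is the Y-flip y_m = 121.999 − y_svg.

Shape 1 is a rectangle drawn with `<rect>`. Its stroke #ff0000 means engrave at S264, F2819. After flipping Y the toolpath is (62.705,85.486) → (107.501,85.486) → (107.501,76.997) → (62.705,76.997) → (62.705,85.486), returning to the start.

Shape 2 is a circle drawn with `<circle>`. Its stroke #0000ff means score at S430, F1710. After flipping Y the toolpath is (70.311,82.794) → (65.825,99.535) → (53.570,111.790) → (36.829,116.276) → (20.088,111.790) → (7.833,99.535) → (3.347,82.794) → (7.833,66.053) → (20.088,53.798) → (36.829,49.312) → (53.570,53.798) → (65.825,66.053) → (70.311,82.794), returning to the start.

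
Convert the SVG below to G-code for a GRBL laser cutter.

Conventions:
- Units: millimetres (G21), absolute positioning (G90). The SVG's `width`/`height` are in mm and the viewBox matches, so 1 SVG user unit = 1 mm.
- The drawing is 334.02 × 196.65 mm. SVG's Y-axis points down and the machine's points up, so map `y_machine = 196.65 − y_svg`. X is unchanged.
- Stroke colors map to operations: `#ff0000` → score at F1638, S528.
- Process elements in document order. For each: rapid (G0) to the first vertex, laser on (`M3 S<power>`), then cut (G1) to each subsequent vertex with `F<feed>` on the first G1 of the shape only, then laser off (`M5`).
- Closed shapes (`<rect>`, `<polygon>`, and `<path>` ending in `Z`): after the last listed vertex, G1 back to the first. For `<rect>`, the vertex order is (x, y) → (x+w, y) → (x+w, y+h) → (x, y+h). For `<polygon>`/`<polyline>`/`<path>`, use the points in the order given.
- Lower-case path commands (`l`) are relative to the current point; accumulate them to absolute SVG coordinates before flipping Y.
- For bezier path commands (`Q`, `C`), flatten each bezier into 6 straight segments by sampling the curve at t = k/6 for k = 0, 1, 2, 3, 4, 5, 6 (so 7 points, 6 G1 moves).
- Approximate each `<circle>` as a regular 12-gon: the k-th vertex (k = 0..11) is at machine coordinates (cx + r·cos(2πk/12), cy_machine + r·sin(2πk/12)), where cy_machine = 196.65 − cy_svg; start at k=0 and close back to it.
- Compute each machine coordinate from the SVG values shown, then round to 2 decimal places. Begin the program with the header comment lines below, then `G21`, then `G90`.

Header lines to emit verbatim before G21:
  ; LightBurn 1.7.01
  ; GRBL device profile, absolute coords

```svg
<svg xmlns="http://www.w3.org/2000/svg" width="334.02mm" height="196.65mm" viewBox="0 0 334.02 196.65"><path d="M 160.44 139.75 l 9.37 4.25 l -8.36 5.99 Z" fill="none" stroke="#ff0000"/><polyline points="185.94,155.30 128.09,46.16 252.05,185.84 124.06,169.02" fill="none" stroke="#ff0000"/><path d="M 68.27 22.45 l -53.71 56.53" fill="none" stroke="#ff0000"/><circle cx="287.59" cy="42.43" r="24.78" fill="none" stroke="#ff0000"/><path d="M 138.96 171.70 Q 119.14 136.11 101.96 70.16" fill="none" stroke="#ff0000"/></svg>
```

; LightBurn 1.7.01
; GRBL device profile, absolute coords
G21
G90
G0 X160.44 Y56.90
M3 S528
G1 X169.81 Y52.65 F1638
G1 X161.45 Y46.66
G1 X160.44 Y56.90
M5
G0 X185.94 Y41.35
M3 S528
G1 X128.09 Y150.49 F1638
G1 X252.05 Y10.81
G1 X124.06 Y27.63
M5
G0 X68.27 Y174.20
M3 S528
G1 X14.56 Y117.67 F1638
M5
G0 X312.37 Y154.22
M3 S528
G1 X309.05 Y166.61 F1638
G1 X299.98 Y175.68
G1 X287.59 Y179.00
G1 X275.20 Y175.68
G1 X266.13 Y166.61
G1 X262.81 Y154.22
G1 X266.13 Y141.83
G1 X275.20 Y132.76
G1 X287.59 Y129.44
G1 X299.98 Y132.76
G1 X309.05 Y141.83
G1 X312.37 Y154.22
M5
G0 X138.96 Y24.95
M3 S528
G1 X132.43 Y37.66 F1638
G1 X126.04 Y52.05
G1 X119.80 Y68.13
G1 X113.71 Y85.90
G1 X107.76 Y105.35
G1 X101.96 Y126.49
M5

viewBox `0 0 334.02 196.65` with mm width/height → 1 unit = 1 mm. Flip: y_m = 196.65 − y_svg.

**Shape 1** — `<path>` regular polygon, stroke `#ff0000` → score (S528, F1638). Machine vertices: (160.44,56.90) → (169.81,52.65) → (161.45,46.66) → (160.44,56.90). Closed: final G1 returns to the first vertex.

**Shape 2** — `<polyline>` open polyline, stroke `#ff0000` → score (S528, F1638). Machine vertices: (185.94,41.35) → (128.09,150.49) → (252.05,10.81) → (124.06,27.63). Open path.

**Shape 3** — `<path>` line segment, stroke `#ff0000` → score (S528, F1638). Machine vertices: (68.27,174.20) → (14.56,117.67). Open path.

**Shape 4** — `<circle>` circle, stroke `#ff0000` → score (S528, F1638). Machine vertices: (312.37,154.22) → (309.05,166.61) → (299.98,175.68) → (287.59,179.00) → (275.20,175.68) → (266.13,166.61) → (262.81,154.22) → (266.13,141.83) → (275.20,132.76) → (287.59,129.44) → (299.98,132.76) → (309.05,141.83) → (312.37,154.22). Closed: final G1 returns to the first vertex.

**Shape 5** — `<path>` quadratic bezier, stroke `#ff0000` → score (S528, F1638). Control points (SVG): P0=(138.96,171.70), P1=(119.14,136.11), P2=(101.96,70.16); sampled at t=k/6. Machine vertices: (138.96,24.95) → (132.43,37.66) → (126.04,52.05) → (119.80,68.13) → (113.71,85.90) → (107.76,105.35) → (101.96,126.49). Open path.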